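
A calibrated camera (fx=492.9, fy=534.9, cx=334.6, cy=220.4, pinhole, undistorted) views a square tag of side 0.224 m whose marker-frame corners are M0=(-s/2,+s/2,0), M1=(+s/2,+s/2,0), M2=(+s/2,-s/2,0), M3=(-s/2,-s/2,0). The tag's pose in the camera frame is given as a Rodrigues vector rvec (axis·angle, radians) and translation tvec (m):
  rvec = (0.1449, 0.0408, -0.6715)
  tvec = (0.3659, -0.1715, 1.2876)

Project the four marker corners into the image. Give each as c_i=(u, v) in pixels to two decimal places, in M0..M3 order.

Intrinsics K: fx=492.9, fy=534.9, cx=334.6, cy=220.4
Marker side s = 0.224 m; corners in marker frame (Z=0):
  M0 = (-0.1120, +0.1120, 0)
  M1 = (+0.1120, +0.1120, 0)
  M2 = (+0.1120, -0.1120, 0)
  M3 = (-0.1120, -0.1120, 0)
rvec = (0.1449, 0.0408, -0.6715), |rvec| = θ = 0.68817 rad = 39.429°
Rodrigues: sinθ=0.63512, 1−cosθ=0.22759; R = I + sinθ·[k]× + (1−cosθ)·[k]×²:
    [+0.78250 +0.62258 -0.00911]
    [-0.61690 +0.77321 -0.14690]
    [-0.08442 +0.12056 +0.98911]
t = (0.3659, -0.1715, 1.2876) m
M0: Pc = R·M0+t = (+0.34799, -0.01581, +1.31056); u = 492.9·(+0.34799)/1.31056 + 334.6 = 465.4784, v = 534.9·(-0.01581)/1.31056 + 220.4 = 213.9482
M1: Pc = R·M1+t = (+0.52327, -0.15399, +1.29165); u = 492.9·(+0.52327)/1.29165 + 334.6 = 534.2824, v = 534.9·(-0.15399)/1.29165 + 220.4 = 156.6281
M2: Pc = R·M2+t = (+0.38381, -0.32719, +1.26464); u = 492.9·(+0.38381)/1.26464 + 334.6 = 484.1921, v = 534.9·(-0.32719)/1.26464 + 220.4 = 82.0089
M3: Pc = R·M3+t = (+0.20853, -0.18901, +1.28355); u = 492.9·(+0.20853)/1.28355 + 334.6 = 414.6784, v = 534.9·(-0.18901)/1.28355 + 220.4 = 141.6343

c0=(465.48, 213.95) c1=(534.28, 156.63) c2=(484.19, 82.01) c3=(414.68, 141.63)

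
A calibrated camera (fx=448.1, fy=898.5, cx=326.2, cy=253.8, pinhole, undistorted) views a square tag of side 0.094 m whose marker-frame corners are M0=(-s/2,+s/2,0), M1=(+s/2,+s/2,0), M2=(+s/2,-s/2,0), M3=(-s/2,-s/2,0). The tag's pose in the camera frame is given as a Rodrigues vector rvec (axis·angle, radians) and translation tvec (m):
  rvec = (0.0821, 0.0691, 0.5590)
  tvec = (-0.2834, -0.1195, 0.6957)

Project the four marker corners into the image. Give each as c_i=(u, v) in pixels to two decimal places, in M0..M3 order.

Intrinsics K: fx=448.1, fy=898.5, cx=326.2, cy=253.8
Marker side s = 0.094 m; corners in marker frame (Z=0):
  M0 = (-0.0470, +0.0470, 0)
  M1 = (+0.0470, +0.0470, 0)
  M2 = (+0.0470, -0.0470, 0)
  M3 = (-0.0470, -0.0470, 0)
rvec = (0.0821, 0.0691, 0.5590), |rvec| = θ = 0.56921 rad = 32.613°
Rodrigues: sinθ=0.53896, 1−cosθ=0.15767; R = I + sinθ·[k]× + (1−cosθ)·[k]×²:
    [+0.84561 -0.52654 +0.08776]
    [+0.53206 +0.84465 -0.05894]
    [-0.04309 +0.09654 +0.99440]
t = (-0.2834, -0.1195, 0.6957) m
M0: Pc = R·M0+t = (-0.34789, -0.10481, +0.70226); u = 448.1·(-0.34789)/0.70226 + 326.2 = 104.2176, v = 898.5·(-0.10481)/0.70226 + 253.8 = 119.7047
M1: Pc = R·M1+t = (-0.26840, -0.05479, +0.69821); u = 448.1·(-0.26840)/0.69821 + 326.2 = 153.9432, v = 898.5·(-0.05479)/0.69821 + 253.8 = 183.2872
M2: Pc = R·M2+t = (-0.21891, -0.13419, +0.68914); u = 448.1·(-0.21891)/0.68914 + 326.2 = 183.8581, v = 898.5·(-0.13419)/0.68914 + 253.8 = 78.8402
M3: Pc = R·M3+t = (-0.29840, -0.18421, +0.69319); u = 448.1·(-0.29840)/0.69319 + 326.2 = 133.3067, v = 898.5·(-0.18421)/0.69319 + 253.8 = 15.0357

c0=(104.22, 119.70) c1=(153.94, 183.29) c2=(183.86, 78.84) c3=(133.31, 15.04)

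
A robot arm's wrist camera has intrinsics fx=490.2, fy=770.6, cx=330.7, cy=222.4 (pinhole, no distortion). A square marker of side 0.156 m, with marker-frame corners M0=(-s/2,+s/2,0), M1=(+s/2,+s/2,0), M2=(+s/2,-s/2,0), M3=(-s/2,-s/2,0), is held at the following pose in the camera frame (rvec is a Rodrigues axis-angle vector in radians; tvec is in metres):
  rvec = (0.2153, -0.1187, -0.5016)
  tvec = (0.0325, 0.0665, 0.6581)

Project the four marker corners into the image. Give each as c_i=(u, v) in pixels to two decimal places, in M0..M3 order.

c0=(331.24, 418.91) c1=(429.00, 330.00) c2=(379.56, 176.65) c3=(275.48, 268.39)

Intrinsics K: fx=490.2, fy=770.6, cx=330.7, cy=222.4
Marker side s = 0.156 m; corners in marker frame (Z=0):
  M0 = (-0.0780, +0.0780, 0)
  M1 = (+0.0780, +0.0780, 0)
  M2 = (+0.0780, -0.0780, 0)
  M3 = (-0.0780, -0.0780, 0)
rvec = (0.2153, -0.1187, -0.5016), |rvec| = θ = 0.55861 rad = 32.006°
Rodrigues: sinθ=0.53001, 1−cosθ=0.15201; R = I + sinθ·[k]× + (1−cosθ)·[k]×²:
    [+0.87057 +0.46347 -0.16523]
    [-0.48837 +0.85486 -0.17527]
    [+0.06001 +0.23328 +0.97056]
t = (0.0325, 0.0665, 0.6581) m
M0: Pc = R·M0+t = (+0.00075, +0.17127, +0.67161); u = 490.2·(+0.00075)/0.67161 + 330.7 = 331.2444, v = 770.6·(+0.17127)/0.67161 + 222.4 = 418.9140
M1: Pc = R·M1+t = (+0.13656, +0.09509, +0.68098); u = 490.2·(+0.13656)/0.68098 + 330.7 = 428.9990, v = 770.6·(+0.09509)/0.68098 + 222.4 = 330.0004
M2: Pc = R·M2+t = (+0.06425, -0.03827, +0.64459); u = 490.2·(+0.06425)/0.64459 + 330.7 = 379.5646, v = 770.6·(-0.03827)/0.64459 + 222.4 = 176.6468
M3: Pc = R·M3+t = (-0.07156, +0.03791, +0.63522); u = 490.2·(-0.07156)/0.63522 + 330.7 = 275.4811, v = 770.6·(+0.03791)/0.63522 + 222.4 = 268.3939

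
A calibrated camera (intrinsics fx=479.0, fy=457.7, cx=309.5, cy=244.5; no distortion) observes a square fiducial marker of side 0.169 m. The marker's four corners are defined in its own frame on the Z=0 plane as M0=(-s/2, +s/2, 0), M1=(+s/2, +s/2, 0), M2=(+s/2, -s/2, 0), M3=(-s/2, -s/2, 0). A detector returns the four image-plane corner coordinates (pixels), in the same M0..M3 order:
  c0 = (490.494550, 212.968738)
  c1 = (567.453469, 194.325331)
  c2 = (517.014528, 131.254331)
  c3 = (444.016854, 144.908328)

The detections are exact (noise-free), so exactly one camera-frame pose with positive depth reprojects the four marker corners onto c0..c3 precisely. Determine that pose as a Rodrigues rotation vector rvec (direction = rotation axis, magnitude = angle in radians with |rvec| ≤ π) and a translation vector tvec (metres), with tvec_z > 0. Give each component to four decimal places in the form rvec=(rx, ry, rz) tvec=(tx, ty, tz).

rvec=(-0.5280, -0.2211, -0.3058) tvec=(0.3592, -0.1450, 0.8815)

Intrinsics K: fx=479.0, fy=457.7, cx=309.5, cy=244.5
Marker side s = 0.169 m; corners in marker frame (Z=0):
  M0 = (-0.0845, +0.0845, 0)
  M1 = (+0.0845, +0.0845, 0)
  M2 = (+0.0845, -0.0845, 0)
  M3 = (-0.0845, -0.0845, 0)
Detected image corners:
  c0 = (490.494550, 212.968738) px
  c1 = (567.453469, 194.325331) px
  c2 = (517.014528, 131.254331) px
  c3 = (444.016854, 144.908328) px
Planar DLT: solve 8×8 A·h = b for H (H[2,2]=1):
  H  [+605.68388 +24.21392 +504.69883]
  H  [-39.88218 +298.58534 +169.20194]
  H  [+0.32203 -0.52074 +1.00000]
B = K⁻¹H; ‖b₁‖=1.134395, ‖b₂‖=1.134395; λ = 2/(‖b₁‖+‖b₂‖) = 0.881527, sign → tz>0 ⇒ λ=+0.881527
r₁ = λ·B[:,0] = (+0.93125,-0.22846,+0.28387); r₂ = λ·B[:,1] = (+0.34117,+0.82029,-0.45905)
r₃ = r₁×r₂ = (-0.12799,+0.52434,+0.84184); SVD([r₁ r₂ r₃]) → R = UVᵀ:
  R  [+0.93125 +0.34117 -0.12799]
  R  [-0.22846 +0.82029 +0.52434]
  R  [+0.28387 -0.45905 +0.84184]
t = (+0.35923, -0.14502, +0.88153) m
tr R = 2.593379; θ = arccos((tr R − 1)/2) = 0.648999 rad = 37.185°
axis k = ((R−Rᵀ)₃₂, (R−Rᵀ)₁₃, (R−Rᵀ)₂₁) / (2 sinθ) = (-0.813534, -0.340727, -0.471241)
rvec = θ·k = (-0.527982, -0.221131, -0.305835)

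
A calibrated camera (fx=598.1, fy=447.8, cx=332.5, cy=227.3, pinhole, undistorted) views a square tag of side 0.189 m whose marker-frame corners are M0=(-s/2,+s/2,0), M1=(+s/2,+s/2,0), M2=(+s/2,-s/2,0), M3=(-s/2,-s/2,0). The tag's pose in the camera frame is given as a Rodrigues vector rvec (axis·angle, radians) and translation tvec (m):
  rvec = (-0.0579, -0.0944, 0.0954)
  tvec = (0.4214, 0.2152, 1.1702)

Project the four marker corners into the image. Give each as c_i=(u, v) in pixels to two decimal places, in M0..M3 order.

Intrinsics K: fx=598.1, fy=447.8, cx=332.5, cy=227.3
Marker side s = 0.189 m; corners in marker frame (Z=0):
  M0 = (-0.0945, +0.0945, 0)
  M1 = (+0.0945, +0.0945, 0)
  M2 = (+0.0945, -0.0945, 0)
  M3 = (-0.0945, -0.0945, 0)
rvec = (-0.0579, -0.0944, 0.0954), |rvec| = θ = 0.14617 rad = 8.375°
Rodrigues: sinθ=0.14565, 1−cosθ=0.01066; R = I + sinθ·[k]× + (1−cosθ)·[k]×²:
    [+0.99101 -0.09233 -0.09682]
    [+0.09779 +0.99378 +0.05320]
    [+0.09131 -0.06219 +0.99388]
t = (0.4214, 0.2152, 1.1702) m
M0: Pc = R·M0+t = (+0.31902, +0.29987, +1.15569); u = 598.1·(+0.31902)/1.15569 + 332.5 = 497.6027, v = 447.8·(+0.29987)/1.15569 + 227.3 = 343.4920
M1: Pc = R·M1+t = (+0.50632, +0.31835, +1.17295); u = 598.1·(+0.50632)/1.17295 + 332.5 = 590.6803, v = 447.8·(+0.31835)/1.17295 + 227.3 = 348.8385
M2: Pc = R·M2+t = (+0.52378, +0.13053, +1.18471); u = 598.1·(+0.52378)/1.18471 + 332.5 = 596.9289, v = 447.8·(+0.13053)/1.18471 + 227.3 = 276.6377
M3: Pc = R·M3+t = (+0.33648, +0.11205, +1.16745); u = 598.1·(+0.33648)/1.16745 + 332.5 = 504.8808, v = 447.8·(+0.11205)/1.16745 + 227.3 = 270.2778

c0=(497.60, 343.49) c1=(590.68, 348.84) c2=(596.93, 276.64) c3=(504.88, 270.28)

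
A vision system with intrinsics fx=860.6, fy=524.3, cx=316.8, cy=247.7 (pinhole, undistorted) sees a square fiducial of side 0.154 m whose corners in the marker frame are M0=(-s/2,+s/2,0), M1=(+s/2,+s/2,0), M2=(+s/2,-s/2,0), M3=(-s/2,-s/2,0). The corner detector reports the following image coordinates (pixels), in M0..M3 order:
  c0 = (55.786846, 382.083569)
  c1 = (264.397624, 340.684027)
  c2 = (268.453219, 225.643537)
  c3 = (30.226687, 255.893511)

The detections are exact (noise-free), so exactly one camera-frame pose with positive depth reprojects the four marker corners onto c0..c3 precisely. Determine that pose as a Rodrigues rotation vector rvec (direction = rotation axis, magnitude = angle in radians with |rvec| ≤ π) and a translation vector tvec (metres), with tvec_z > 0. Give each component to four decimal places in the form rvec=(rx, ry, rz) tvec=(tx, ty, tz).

rvec=(0.4810, -0.5420, -0.0868) tvec=(-0.1011, 0.0602, 0.5632)

Intrinsics K: fx=860.6, fy=524.3, cx=316.8, cy=247.7
Marker side s = 0.154 m; corners in marker frame (Z=0):
  M0 = (-0.0770, +0.0770, 0)
  M1 = (+0.0770, +0.0770, 0)
  M2 = (+0.0770, -0.0770, 0)
  M3 = (-0.0770, -0.0770, 0)
Detected image corners:
  c0 = (55.786846, 382.083569) px
  c1 = (264.397624, 340.684027) px
  c2 = (268.453219, 225.643537) px
  c3 = (30.226687, 255.893511) px
Planar DLT: solve 8×8 A·h = b for H (H[2,2]=1):
  H  [+1575.25566 +190.46255 +162.31410]
  H  [+19.14939 +1027.79146 +303.72079]
  H  [+0.84385 +0.82015 +1.00000]
B = K⁻¹H; ‖b₁‖=1.775660, ‖b₂‖=1.775660; λ = 2/(‖b₁‖+‖b₂‖) = 0.563171, sign → tz>0 ⇒ λ=+0.563171
r₁ = λ·B[:,0] = (+0.85590,-0.20395,+0.47523); r₂ = λ·B[:,1] = (-0.04539,+0.88578,+0.46188)
r₃ = r₁×r₂ = (-0.51515,-0.41690,+0.74888); SVD([r₁ r₂ r₃]) → R = UVᵀ:
  R  [+0.85590 -0.04539 -0.51515]
  R  [-0.20395 +0.88578 -0.41690]
  R  [+0.47523 +0.46188 +0.74888]
t = (-0.10109, +0.06017, +0.56317) m
tr R = 2.490551; θ = arccos((tr R − 1)/2) = 0.729848 rad = 41.817°
axis k = ((R−Rᵀ)₃₂, (R−Rᵀ)₁₃, (R−Rᵀ)₂₁) / (2 sinθ) = (+0.658996, -0.742688, -0.118904)
rvec = θ·k = (+0.480967, -0.542050, -0.086782)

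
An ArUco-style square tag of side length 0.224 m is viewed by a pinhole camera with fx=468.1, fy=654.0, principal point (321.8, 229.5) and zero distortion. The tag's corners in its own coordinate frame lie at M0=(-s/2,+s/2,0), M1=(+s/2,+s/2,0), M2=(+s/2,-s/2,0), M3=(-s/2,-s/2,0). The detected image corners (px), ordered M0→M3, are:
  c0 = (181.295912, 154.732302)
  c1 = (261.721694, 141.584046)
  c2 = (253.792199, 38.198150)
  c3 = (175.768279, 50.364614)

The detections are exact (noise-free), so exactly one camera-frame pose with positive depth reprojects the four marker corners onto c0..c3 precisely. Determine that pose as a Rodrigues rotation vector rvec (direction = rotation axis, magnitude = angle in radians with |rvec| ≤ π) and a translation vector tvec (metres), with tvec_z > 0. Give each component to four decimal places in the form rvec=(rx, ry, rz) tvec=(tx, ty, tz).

Intrinsics K: fx=468.1, fy=654.0, cx=321.8, cy=229.5
Marker side s = 0.224 m; corners in marker frame (Z=0):
  M0 = (-0.1120, +0.1120, 0)
  M1 = (+0.1120, +0.1120, 0)
  M2 = (+0.1120, -0.1120, 0)
  M3 = (-0.1120, -0.1120, 0)
Detected image corners:
  c0 = (181.295912, 154.732302) px
  c1 = (261.721694, 141.584046) px
  c2 = (253.792199, 38.198150) px
  c3 = (175.768279, 50.364614) px
Planar DLT: solve 8×8 A·h = b for H (H[2,2]=1):
  H  [+359.14926 +0.05767 +218.20557]
  H  [-54.02455 +450.49879 +95.40187]
  H  [+0.02544 -0.13750 +1.00000]
B = K⁻¹H; ‖b₁‖=0.755755, ‖b₂‖=0.755755; λ = 2/(‖b₁‖+‖b₂‖) = 1.323179, sign → tz>0 ⇒ λ=+1.323179
r₁ = λ·B[:,0] = (+0.99207,-0.12112,+0.03366); r₂ = λ·B[:,1] = (+0.12524,+0.97530,-0.18194)
r₃ = r₁×r₂ = (-0.01079,+0.18472,+0.98273); SVD([r₁ r₂ r₃]) → R = UVᵀ:
  R  [+0.99207 +0.12524 -0.01079]
  R  [-0.12112 +0.97530 +0.18472]
  R  [+0.03366 -0.18194 +0.98273]
t = (-0.29283, -0.27131, +1.32318) m
tr R = 2.950101; θ = arccos((tr R − 1)/2) = 0.223848 rad = 12.826°
axis k = ((R−Rᵀ)₃₂, (R−Rᵀ)₁₃, (R−Rᵀ)₂₁) / (2 sinθ) = (-0.825870, -0.100130, -0.554899)
rvec = θ·k = (-0.184869, -0.022414, -0.124213)

rvec=(-0.1849, -0.0224, -0.1242) tvec=(-0.2928, -0.2713, 1.3232)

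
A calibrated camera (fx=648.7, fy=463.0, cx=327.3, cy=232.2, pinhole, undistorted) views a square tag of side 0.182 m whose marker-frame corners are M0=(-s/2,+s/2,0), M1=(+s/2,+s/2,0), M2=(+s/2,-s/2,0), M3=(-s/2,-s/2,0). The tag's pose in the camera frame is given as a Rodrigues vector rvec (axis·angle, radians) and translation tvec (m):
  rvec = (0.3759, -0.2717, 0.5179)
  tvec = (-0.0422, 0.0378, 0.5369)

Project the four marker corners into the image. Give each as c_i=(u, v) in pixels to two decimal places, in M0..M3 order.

c0=(124.33, 294.93) c1=(311.96, 349.10) c2=(424.98, 235.32) c3=(232.25, 160.60)

Intrinsics K: fx=648.7, fy=463.0, cx=327.3, cy=232.2
Marker side s = 0.182 m; corners in marker frame (Z=0):
  M0 = (-0.0910, +0.0910, 0)
  M1 = (+0.0910, +0.0910, 0)
  M2 = (+0.0910, -0.0910, 0)
  M3 = (-0.0910, -0.0910, 0)
rvec = (0.3759, -0.2717, 0.5179), |rvec| = θ = 0.69523 rad = 39.834°
Rodrigues: sinθ=0.64056, 1−cosθ=0.23209; R = I + sinθ·[k]× + (1−cosθ)·[k]×²:
    [+0.83576 -0.52622 -0.15685]
    [+0.42813 +0.80336 -0.41391]
    [+0.34382 +0.27877 +0.89670]
t = (-0.0422, 0.0378, 0.5369) m
M0: Pc = R·M0+t = (-0.16614, +0.07195, +0.53098); u = 648.7·(-0.16614)/0.53098 + 327.3 = 124.3269, v = 463.0·(+0.07195)/0.53098 + 232.2 = 294.9340
M1: Pc = R·M1+t = (-0.01403, +0.14987, +0.59356); u = 648.7·(-0.01403)/0.59356 + 327.3 = 311.9645, v = 463.0·(+0.14987)/0.59356 + 232.2 = 349.1018
M2: Pc = R·M2+t = (+0.08174, +0.00365, +0.54282); u = 648.7·(+0.08174)/0.54282 + 327.3 = 424.9838, v = 463.0·(+0.00365)/0.54282 + 232.2 = 235.3175
M3: Pc = R·M3+t = (-0.07037, -0.07427, +0.48024); u = 648.7·(-0.07037)/0.48024 + 327.3 = 232.2488, v = 463.0·(-0.07427)/0.48024 + 232.2 = 160.6011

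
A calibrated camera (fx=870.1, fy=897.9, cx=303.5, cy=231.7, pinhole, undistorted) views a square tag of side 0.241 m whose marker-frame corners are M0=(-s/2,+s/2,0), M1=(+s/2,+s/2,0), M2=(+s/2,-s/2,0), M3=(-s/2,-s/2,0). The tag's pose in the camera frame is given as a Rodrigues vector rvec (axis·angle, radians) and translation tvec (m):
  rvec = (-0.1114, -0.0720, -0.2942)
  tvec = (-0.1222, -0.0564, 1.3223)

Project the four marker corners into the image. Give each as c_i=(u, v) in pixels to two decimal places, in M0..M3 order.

Intrinsics K: fx=870.1, fy=897.9, cx=303.5, cy=231.7
Marker side s = 0.241 m; corners in marker frame (Z=0):
  M0 = (-0.1205, +0.1205, 0)
  M1 = (+0.1205, +0.1205, 0)
  M2 = (+0.1205, -0.1205, 0)
  M3 = (-0.1205, -0.1205, 0)
rvec = (-0.1114, -0.0720, -0.2942), |rvec| = θ = 0.32272 rad = 18.490°
Rodrigues: sinθ=0.31715, 1−cosθ=0.05162; R = I + sinθ·[k]× + (1−cosθ)·[k]×²:
    [+0.95453 +0.29310 -0.05451]
    [-0.28514 +0.95095 +0.11998]
    [+0.08700 -0.09898 +0.99128]
t = (-0.1222, -0.0564, 1.3223) m
M0: Pc = R·M0+t = (-0.20190, +0.09255, +1.29989); u = 870.1·(-0.20190)/1.29989 + 303.5 = 168.3536, v = 897.9·(+0.09255)/1.29989 + 231.7 = 295.6282
M1: Pc = R·M1+t = (+0.02814, +0.02383, +1.32086); u = 870.1·(+0.02814)/1.32086 + 303.5 = 322.0360, v = 897.9·(+0.02383)/1.32086 + 231.7 = 247.8987
M2: Pc = R·M2+t = (-0.04250, -0.20535, +1.34471); u = 870.1·(-0.04250)/1.34471 + 303.5 = 276.0019, v = 897.9·(-0.20535)/1.34471 + 231.7 = 94.5829
M3: Pc = R·M3+t = (-0.27254, -0.13663, +1.32374); u = 870.1·(-0.27254)/1.32374 + 303.5 = 124.3596, v = 897.9·(-0.13663)/1.32374 + 231.7 = 139.0239

c0=(168.35, 295.63) c1=(322.04, 247.90) c2=(276.00, 94.58) c3=(124.36, 139.02)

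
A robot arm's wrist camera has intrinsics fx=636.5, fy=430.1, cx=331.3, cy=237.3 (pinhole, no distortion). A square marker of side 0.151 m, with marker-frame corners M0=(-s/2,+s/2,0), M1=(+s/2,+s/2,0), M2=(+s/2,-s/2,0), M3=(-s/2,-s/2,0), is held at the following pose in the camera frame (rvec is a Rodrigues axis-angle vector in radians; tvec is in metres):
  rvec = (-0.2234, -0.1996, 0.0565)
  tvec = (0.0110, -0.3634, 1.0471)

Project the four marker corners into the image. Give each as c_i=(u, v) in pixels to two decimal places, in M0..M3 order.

c0=(290.31, 112.06) c1=(381.49, 120.34) c2=(382.89, 65.40) c3=(294.70, 55.89)

Intrinsics K: fx=636.5, fy=430.1, cx=331.3, cy=237.3
Marker side s = 0.151 m; corners in marker frame (Z=0):
  M0 = (-0.0755, +0.0755, 0)
  M1 = (+0.0755, +0.0755, 0)
  M2 = (+0.0755, -0.0755, 0)
  M3 = (-0.0755, -0.0755, 0)
rvec = (-0.2234, -0.1996, 0.0565), |rvec| = θ = 0.30486 rad = 17.467°
Rodrigues: sinθ=0.30016, 1−cosθ=0.04611; R = I + sinθ·[k]× + (1−cosθ)·[k]×²:
    [+0.97865 -0.03351 -0.20278]
    [+0.07775 +0.97366 +0.21436]
    [+0.19026 -0.22555 +0.95547]
t = (0.0110, -0.3634, 1.0471) m
M0: Pc = R·M0+t = (-0.06542, -0.29576, +1.01571); u = 636.5·(-0.06542)/1.01571 + 331.3 = 290.3055, v = 430.1·(-0.29576)/1.01571 + 237.3 = 112.0610
M1: Pc = R·M1+t = (+0.08236, -0.28402, +1.04444); u = 636.5·(+0.08236)/1.04444 + 331.3 = 381.4909, v = 430.1·(-0.28402)/1.04444 + 237.3 = 120.3407
M2: Pc = R·M2+t = (+0.08742, -0.43104, +1.07849); u = 636.5·(+0.08742)/1.07849 + 331.3 = 382.8918, v = 430.1·(-0.43104)/1.07849 + 237.3 = 65.4023
M3: Pc = R·M3+t = (-0.06036, -0.44278, +1.04976); u = 636.5·(-0.06036)/1.04976 + 331.3 = 294.7031, v = 430.1·(-0.44278)/1.04976 + 237.3 = 55.8877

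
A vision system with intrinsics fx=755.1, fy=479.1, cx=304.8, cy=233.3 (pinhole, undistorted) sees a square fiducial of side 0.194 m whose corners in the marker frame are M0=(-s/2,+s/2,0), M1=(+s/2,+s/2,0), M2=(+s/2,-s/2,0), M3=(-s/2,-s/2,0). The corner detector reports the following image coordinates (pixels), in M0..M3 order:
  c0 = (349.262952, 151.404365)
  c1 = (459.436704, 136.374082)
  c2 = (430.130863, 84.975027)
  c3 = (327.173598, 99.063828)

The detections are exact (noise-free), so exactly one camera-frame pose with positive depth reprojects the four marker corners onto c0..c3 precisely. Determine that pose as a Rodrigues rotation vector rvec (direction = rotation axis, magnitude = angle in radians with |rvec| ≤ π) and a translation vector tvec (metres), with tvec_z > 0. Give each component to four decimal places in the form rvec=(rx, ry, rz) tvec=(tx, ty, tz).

Intrinsics K: fx=755.1, fy=479.1, cx=304.8, cy=233.3
Marker side s = 0.194 m; corners in marker frame (Z=0):
  M0 = (-0.0970, +0.0970, 0)
  M1 = (+0.0970, +0.0970, 0)
  M2 = (+0.0970, -0.0970, 0)
  M3 = (-0.0970, -0.0970, 0)
Detected image corners:
  c0 = (349.262952, 151.404365) px
  c1 = (459.436704, 136.374082) px
  c2 = (430.130863, 84.975027) px
  c3 = (327.173598, 99.063828) px
Planar DLT: solve 8×8 A·h = b for H (H[2,2]=1):
  H  [+547.05823 -3.81450 +391.04583]
  H  [-75.45551 +226.31496 +117.08162]
  H  [-0.00414 -0.34807 +1.00000]
B = K⁻¹H; ‖b₁‖=0.742625, ‖b₂‖=0.742625; λ = 2/(‖b₁‖+‖b₂‖) = 1.346574, sign → tz>0 ⇒ λ=+1.346574
r₁ = λ·B[:,0] = (+0.97782,-0.20936,-0.00557); r₂ = λ·B[:,1] = (+0.18239,+0.86432,-0.46870)
r₃ = r₁×r₂ = (+0.10295,+0.45729,+0.88334); SVD([r₁ r₂ r₃]) → R = UVᵀ:
  R  [+0.97782 +0.18239 +0.10295]
  R  [-0.20936 +0.86432 +0.45729]
  R  [-0.00557 -0.46870 +0.88334]
t = (+0.15380, -0.32665, +1.34657) m
tr R = 2.725486; θ = arccos((tr R − 1)/2) = 0.530127 rad = 30.374°
axis k = ((R−Rᵀ)₃₂, (R−Rᵀ)₁₃, (R−Rᵀ)₂₁) / (2 sinθ) = (-0.915653, +0.107309, -0.387382)
rvec = θ·k = (-0.485412, +0.056887, -0.205362)

rvec=(-0.4854, 0.0569, -0.2054) tvec=(0.1538, -0.3266, 1.3466)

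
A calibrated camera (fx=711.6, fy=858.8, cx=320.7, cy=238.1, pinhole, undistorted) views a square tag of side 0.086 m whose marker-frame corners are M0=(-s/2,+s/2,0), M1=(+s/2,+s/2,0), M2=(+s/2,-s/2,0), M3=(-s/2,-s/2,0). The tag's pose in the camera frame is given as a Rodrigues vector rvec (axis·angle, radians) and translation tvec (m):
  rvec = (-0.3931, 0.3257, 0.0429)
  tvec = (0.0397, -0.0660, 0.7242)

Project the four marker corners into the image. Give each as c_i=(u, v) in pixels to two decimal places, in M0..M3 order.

c0=(315.29, 207.94) c1=(398.54, 204.45) c2=(403.87, 112.01) c3=(323.94, 118.73)

Intrinsics K: fx=711.6, fy=858.8, cx=320.7, cy=238.1
Marker side s = 0.086 m; corners in marker frame (Z=0):
  M0 = (-0.0430, +0.0430, 0)
  M1 = (+0.0430, +0.0430, 0)
  M2 = (+0.0430, -0.0430, 0)
  M3 = (-0.0430, -0.0430, 0)
rvec = (-0.3931, 0.3257, 0.0429), |rvec| = θ = 0.51230 rad = 29.352°
Rodrigues: sinθ=0.49018, 1−cosθ=0.12838; R = I + sinθ·[k]× + (1−cosθ)·[k]×²:
    [+0.94721 -0.10368 +0.30339]
    [-0.02158 +0.92351 +0.38296]
    [-0.31989 -0.36929 +0.87252]
t = (0.0397, -0.0660, 0.7242) m
M0: Pc = R·M0+t = (-0.00549, -0.02536, +0.72208); u = 711.6·(-0.00549)/0.72208 + 320.7 = 315.2915, v = 858.8·(-0.02536)/0.72208 + 238.1 = 207.9368
M1: Pc = R·M1+t = (+0.07597, -0.02722, +0.69457); u = 711.6·(+0.07597)/0.69457 + 320.7 = 398.5352, v = 858.8·(-0.02722)/0.69457 + 238.1 = 204.4474
M2: Pc = R·M2+t = (+0.08489, -0.10664, +0.72632); u = 711.6·(+0.08489)/0.72632 + 320.7 = 403.8672, v = 858.8·(-0.10664)/0.72632 + 238.1 = 112.0110
M3: Pc = R·M3+t = (+0.00343, -0.10478, +0.75383); u = 711.6·(+0.00343)/0.75383 + 320.7 = 323.9360, v = 858.8·(-0.10478)/0.75383 + 238.1 = 118.7268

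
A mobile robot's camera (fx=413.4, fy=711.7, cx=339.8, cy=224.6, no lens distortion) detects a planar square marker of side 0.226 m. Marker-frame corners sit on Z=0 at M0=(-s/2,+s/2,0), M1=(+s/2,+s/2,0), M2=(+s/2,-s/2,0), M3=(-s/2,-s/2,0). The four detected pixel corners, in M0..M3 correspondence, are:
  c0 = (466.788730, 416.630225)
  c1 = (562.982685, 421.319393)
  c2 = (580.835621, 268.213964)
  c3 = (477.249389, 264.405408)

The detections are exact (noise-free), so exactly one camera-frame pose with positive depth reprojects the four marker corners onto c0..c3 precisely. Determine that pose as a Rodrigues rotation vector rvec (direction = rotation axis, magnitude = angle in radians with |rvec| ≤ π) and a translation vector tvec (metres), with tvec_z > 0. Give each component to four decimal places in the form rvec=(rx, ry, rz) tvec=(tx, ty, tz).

Intrinsics K: fx=413.4, fy=711.7, cx=339.8, cy=224.6
Marker side s = 0.226 m; corners in marker frame (Z=0):
  M0 = (-0.1130, +0.1130, 0)
  M1 = (+0.1130, +0.1130, 0)
  M2 = (+0.1130, -0.1130, 0)
  M3 = (-0.1130, -0.1130, 0)
Detected image corners:
  c0 = (466.788730, 416.630225) px
  c1 = (562.982685, 421.319393) px
  c2 = (580.835621, 268.213964) px
  c3 = (477.249389, 264.405408) px
Planar DLT: solve 8×8 A·h = b for H (H[2,2]=1):
  H  [+423.38738 +105.78897 +521.51139]
  H  [+7.04993 +786.02525 +345.41625]
  H  [-0.03450 +0.32256 +1.00000]
B = K⁻¹H; ‖b₁‖=1.053288, ‖b₂‖=1.053288; λ = 2/(‖b₁‖+‖b₂‖) = 0.949408, sign → tz>0 ⇒ λ=+0.949408
r₁ = λ·B[:,0] = (+0.99927,+0.01974,-0.03276); r₂ = λ·B[:,1] = (-0.00877,+0.95191,+0.30624)
r₃ = r₁×r₂ = (+0.03723,-0.30573,+0.95139); SVD([r₁ r₂ r₃]) → R = UVᵀ:
  R  [+0.99927 -0.00877 +0.03723]
  R  [+0.01974 +0.95191 -0.30573]
  R  [-0.03276 +0.30624 +0.95139]
t = (+0.41732, +0.16117, +0.94941) m
tr R = 2.902571; θ = arccos((tr R − 1)/2) = 0.313417 rad = 17.957°
axis k = ((R−Rᵀ)₃₂, (R−Rᵀ)₁₃, (R−Rᵀ)₂₁) / (2 sinθ) = (+0.992463, +0.113491, +0.046234)
rvec = θ·k = (+0.311055, +0.035570, +0.014491)

rvec=(0.3111, 0.0356, 0.0145) tvec=(0.4173, 0.1612, 0.9494)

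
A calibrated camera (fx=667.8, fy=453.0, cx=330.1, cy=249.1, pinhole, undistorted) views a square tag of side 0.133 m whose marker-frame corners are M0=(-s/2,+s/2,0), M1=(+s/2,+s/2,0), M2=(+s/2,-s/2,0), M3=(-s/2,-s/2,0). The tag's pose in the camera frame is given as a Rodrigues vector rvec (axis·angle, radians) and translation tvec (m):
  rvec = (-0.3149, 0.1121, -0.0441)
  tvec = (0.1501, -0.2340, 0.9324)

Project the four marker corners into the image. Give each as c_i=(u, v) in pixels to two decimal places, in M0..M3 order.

c0=(392.47, 166.84) c1=(490.87, 161.55) c2=(481.41, 104.90) c3=(387.40, 110.77)

Intrinsics K: fx=667.8, fy=453.0, cx=330.1, cy=249.1
Marker side s = 0.133 m; corners in marker frame (Z=0):
  M0 = (-0.0665, +0.0665, 0)
  M1 = (+0.0665, +0.0665, 0)
  M2 = (+0.0665, -0.0665, 0)
  M3 = (-0.0665, -0.0665, 0)
rvec = (-0.3149, 0.1121, -0.0441), |rvec| = θ = 0.33715 rad = 19.318°
Rodrigues: sinθ=0.33080, 1−cosθ=0.05630; R = I + sinθ·[k]× + (1−cosθ)·[k]×²:
    [+0.99281 +0.02579 +0.11687]
    [-0.06075 +0.94992 +0.30652]
    [-0.10311 -0.31142 +0.94466]
t = (0.1501, -0.2340, 0.9324) m
M0: Pc = R·M0+t = (+0.08579, -0.16679, +0.91855); u = 667.8·(+0.08579)/0.91855 + 330.1 = 392.4728, v = 453.0·(-0.16679)/0.91855 + 249.1 = 166.8442
M1: Pc = R·M1+t = (+0.21784, -0.17487, +0.90483); u = 667.8·(+0.21784)/0.90483 + 330.1 = 490.8714, v = 453.0·(-0.17487)/0.90483 + 249.1 = 161.5523
M2: Pc = R·M2+t = (+0.21441, -0.30121, +0.94625); u = 667.8·(+0.21441)/0.94625 + 330.1 = 481.4140, v = 453.0·(-0.30121)/0.94625 + 249.1 = 104.9015
M3: Pc = R·M3+t = (+0.08236, -0.29313, +0.95997); u = 667.8·(+0.08236)/0.95997 + 330.1 = 387.3959, v = 453.0·(-0.29313)/0.95997 + 249.1 = 110.7745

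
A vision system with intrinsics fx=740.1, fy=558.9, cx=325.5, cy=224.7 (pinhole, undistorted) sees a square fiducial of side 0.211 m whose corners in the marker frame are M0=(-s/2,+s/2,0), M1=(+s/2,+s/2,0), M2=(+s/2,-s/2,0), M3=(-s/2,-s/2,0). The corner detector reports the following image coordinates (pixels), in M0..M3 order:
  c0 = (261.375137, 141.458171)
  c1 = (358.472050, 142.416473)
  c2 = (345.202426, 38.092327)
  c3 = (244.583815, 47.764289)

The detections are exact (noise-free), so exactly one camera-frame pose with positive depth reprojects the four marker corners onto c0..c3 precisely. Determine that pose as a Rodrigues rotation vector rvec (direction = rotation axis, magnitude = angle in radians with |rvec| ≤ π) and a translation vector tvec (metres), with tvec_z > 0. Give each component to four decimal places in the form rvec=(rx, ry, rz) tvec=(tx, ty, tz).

rvec=(0.3284, 0.6647, -0.0048) tvec=(-0.0419, -0.2850, 1.2171)

Intrinsics K: fx=740.1, fy=558.9, cx=325.5, cy=224.7
Marker side s = 0.211 m; corners in marker frame (Z=0):
  M0 = (-0.1055, +0.1055, 0)
  M1 = (+0.1055, +0.1055, 0)
  M2 = (+0.1055, -0.1055, 0)
  M3 = (-0.1055, -0.1055, 0)
Detected image corners:
  c0 = (261.375137, 141.458171) px
  c1 = (358.472050, 142.416473) px
  c2 = (345.202426, 38.092327) px
  c3 = (244.583815, 47.764289) px
Planar DLT: solve 8×8 A·h = b for H (H[2,2]=1):
  H  [+317.67989 +145.63092 +300.00487]
  H  [-66.03791 +490.51900 +93.82457]
  H  [-0.49808 +0.24456 +1.00000]
B = K⁻¹H; ‖b₁‖=0.821657, ‖b₂‖=0.821657; λ = 2/(‖b₁‖+‖b₂‖) = 1.217053, sign → tz>0 ⇒ λ=+1.217053
r₁ = λ·B[:,0] = (+0.78901,+0.09991,-0.60620); r₂ = λ·B[:,1] = (+0.10858,+0.94848,+0.29765)
r₃ = r₁×r₂ = (+0.60470,-0.30067,+0.73752); SVD([r₁ r₂ r₃]) → R = UVᵀ:
  R  [+0.78901 +0.10858 +0.60470]
  R  [+0.09991 +0.94848 -0.30067]
  R  [-0.60620 +0.29765 +0.73752]
t = (-0.04193, -0.28499, +1.21705) m
tr R = 2.475015; θ = arccos((tr R − 1)/2) = 0.741424 rad = 42.480°
axis k = ((R−Rᵀ)₃₂, (R−Rᵀ)₁₃, (R−Rᵀ)₂₁) / (2 sinθ) = (+0.442972, +0.896513, -0.006415)
rvec = θ·k = (+0.328430, +0.664696, -0.004756)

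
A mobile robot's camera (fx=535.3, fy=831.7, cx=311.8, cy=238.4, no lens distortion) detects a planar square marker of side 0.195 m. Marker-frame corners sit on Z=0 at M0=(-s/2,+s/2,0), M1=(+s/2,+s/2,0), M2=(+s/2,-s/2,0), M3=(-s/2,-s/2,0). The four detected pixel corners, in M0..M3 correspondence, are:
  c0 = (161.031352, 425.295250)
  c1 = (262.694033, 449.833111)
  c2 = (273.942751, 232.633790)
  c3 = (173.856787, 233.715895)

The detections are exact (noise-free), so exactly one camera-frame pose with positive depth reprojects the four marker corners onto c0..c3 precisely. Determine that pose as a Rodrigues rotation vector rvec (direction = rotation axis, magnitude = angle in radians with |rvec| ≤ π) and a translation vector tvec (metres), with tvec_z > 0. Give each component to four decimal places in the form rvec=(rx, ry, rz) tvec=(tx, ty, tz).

Intrinsics K: fx=535.3, fy=831.7, cx=311.8, cy=238.4
Marker side s = 0.195 m; corners in marker frame (Z=0):
  M0 = (-0.0975, +0.0975, 0)
  M1 = (+0.0975, +0.0975, 0)
  M2 = (+0.0975, -0.0975, 0)
  M3 = (-0.0975, -0.0975, 0)
Detected image corners:
  c0 = (161.031352, 425.295250) px
  c1 = (262.694033, 449.833111) px
  c2 = (273.942751, 232.633790) px
  c3 = (173.856787, 233.715895) px
Planar DLT: solve 8×8 A·h = b for H (H[2,2]=1):
  H  [+379.13334 -95.92330 +214.85549]
  H  [-153.43726 +991.84154 +333.45476]
  H  [-0.63388 -0.15580 +1.00000]
B = K⁻¹H; ‖b₁‖=1.250108, ‖b₂‖=1.250108; λ = 2/(‖b₁‖+‖b₂‖) = 0.799931, sign → tz>0 ⇒ λ=+0.799931
r₁ = λ·B[:,0] = (+0.86191,-0.00223,-0.50706); r₂ = λ·B[:,1] = (-0.07075,+0.98968,-0.12463)
r₃ = r₁×r₂ = (+0.50210,+0.14329,+0.85286); SVD([r₁ r₂ r₃]) → R = UVᵀ:
  R  [+0.86191 -0.07075 +0.50210]
  R  [-0.00223 +0.98968 +0.14329]
  R  [-0.50706 -0.12463 +0.85286]
t = (-0.14487, +0.09142, +0.79993) m
tr R = 2.704444; θ = arccos((tr R − 1)/2) = 0.550579 rad = 31.546°
axis k = ((R−Rᵀ)₃₂, (R−Rᵀ)₁₃, (R−Rᵀ)₂₁) / (2 sinθ) = (-0.256046, +0.964444, +0.065484)
rvec = θ·k = (-0.140974, +0.531002, +0.036054)

rvec=(-0.1410, 0.5310, 0.0361) tvec=(-0.1449, 0.0914, 0.7999)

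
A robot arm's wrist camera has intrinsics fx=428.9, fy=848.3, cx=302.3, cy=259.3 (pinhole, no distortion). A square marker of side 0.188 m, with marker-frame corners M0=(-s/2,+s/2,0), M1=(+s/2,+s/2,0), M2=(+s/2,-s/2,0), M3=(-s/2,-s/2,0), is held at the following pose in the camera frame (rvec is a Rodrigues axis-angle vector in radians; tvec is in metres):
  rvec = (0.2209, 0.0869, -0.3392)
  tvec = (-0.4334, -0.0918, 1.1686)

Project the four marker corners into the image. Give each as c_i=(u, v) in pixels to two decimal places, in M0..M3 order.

Intrinsics K: fx=428.9, fy=848.3, cx=302.3, cy=259.3
Marker side s = 0.188 m; corners in marker frame (Z=0):
  M0 = (-0.0940, +0.0940, 0)
  M1 = (+0.0940, +0.0940, 0)
  M2 = (+0.0940, -0.0940, 0)
  M3 = (-0.0940, -0.0940, 0)
rvec = (0.2209, 0.0869, -0.3392), |rvec| = θ = 0.41401 rad = 23.721°
Rodrigues: sinθ=0.40228, 1−cosθ=0.08449; R = I + sinθ·[k]× + (1−cosθ)·[k]×²:
    [+0.93957 +0.33905 +0.04751]
    [-0.32013 +0.91924 -0.22917]
    [-0.12137 +0.20011 +0.97223]
t = (-0.4334, -0.0918, 1.1686) m
M0: Pc = R·M0+t = (-0.48985, +0.02470, +1.19882); u = 428.9·(-0.48985)/1.19882 + 302.3 = 127.0477, v = 848.3·(+0.02470)/1.19882 + 259.3 = 276.7784
M1: Pc = R·M1+t = (-0.31321, -0.03548, +1.17600); u = 428.9·(-0.31321)/1.17600 + 302.3 = 188.0692, v = 848.3·(-0.03548)/1.17600 + 259.3 = 233.7039
M2: Pc = R·M2+t = (-0.37695, -0.20830, +1.13838); u = 428.9·(-0.37695)/1.13838 + 302.3 = 160.2784, v = 848.3·(-0.20830)/1.13838 + 259.3 = 104.0783
M3: Pc = R·M3+t = (-0.55359, -0.14812, +1.16120); u = 428.9·(-0.55359)/1.16120 + 302.3 = 97.8259, v = 848.3·(-0.14812)/1.16120 + 259.3 = 151.0956

c0=(127.05, 276.78) c1=(188.07, 233.70) c2=(160.28, 104.08) c3=(97.83, 151.10)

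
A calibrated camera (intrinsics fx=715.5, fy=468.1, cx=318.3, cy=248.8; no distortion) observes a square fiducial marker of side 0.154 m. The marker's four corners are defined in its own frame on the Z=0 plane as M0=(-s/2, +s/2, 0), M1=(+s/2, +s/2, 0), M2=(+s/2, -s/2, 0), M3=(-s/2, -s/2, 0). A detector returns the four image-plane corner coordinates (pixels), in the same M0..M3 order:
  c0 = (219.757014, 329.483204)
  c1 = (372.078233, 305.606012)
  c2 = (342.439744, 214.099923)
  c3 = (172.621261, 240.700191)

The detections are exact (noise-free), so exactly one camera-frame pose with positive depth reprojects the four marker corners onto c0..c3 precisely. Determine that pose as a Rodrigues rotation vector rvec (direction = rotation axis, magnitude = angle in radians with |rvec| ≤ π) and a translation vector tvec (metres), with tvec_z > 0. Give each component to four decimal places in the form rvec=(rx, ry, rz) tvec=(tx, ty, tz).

rvec=(0.4875, -0.0584, -0.2301) tvec=(-0.0378, 0.0372, 0.6673)

Intrinsics K: fx=715.5, fy=468.1, cx=318.3, cy=248.8
Marker side s = 0.154 m; corners in marker frame (Z=0):
  M0 = (-0.0770, +0.0770, 0)
  M1 = (+0.0770, +0.0770, 0)
  M2 = (+0.0770, -0.0770, 0)
  M3 = (-0.0770, -0.0770, 0)
Detected image corners:
  c0 = (219.757014, 329.483204) px
  c1 = (372.078233, 305.606012) px
  c2 = (342.439744, 214.099923) px
  c3 = (172.621261, 240.700191) px
Planar DLT: solve 8×8 A·h = b for H (H[2,2]=1):
  H  [+1043.17222 +444.37950 +277.77394]
  H  [-163.06477 +777.47518 +274.91820]
  H  [+0.00126 +0.70510 +1.00000]
B = K⁻¹H; ‖b₁‖=1.498613, ‖b₂‖=1.498613; λ = 2/(‖b₁‖+‖b₂‖) = 0.667284, sign → tz>0 ⇒ λ=+0.667284
r₁ = λ·B[:,0] = (+0.97250,-0.23290,+0.00084); r₂ = λ·B[:,1] = (+0.20512,+0.85823,+0.47050)
r₃ = r₁×r₂ = (-0.11030,-0.45739,+0.88240); SVD([r₁ r₂ r₃]) → R = UVᵀ:
  R  [+0.97250 +0.20512 -0.11030]
  R  [-0.23290 +0.85823 -0.45739]
  R  [+0.00084 +0.47050 +0.88240]
t = (-0.03780, +0.03723, +0.66728) m
tr R = 2.713126; θ = arccos((tr R − 1)/2) = 0.542224 rad = 31.067°
axis k = ((R−Rᵀ)₃₂, (R−Rᵀ)₁₃, (R−Rᵀ)₂₁) / (2 sinθ) = (+0.899046, -0.107685, -0.424405)
rvec = θ·k = (+0.487485, -0.058389, -0.230123)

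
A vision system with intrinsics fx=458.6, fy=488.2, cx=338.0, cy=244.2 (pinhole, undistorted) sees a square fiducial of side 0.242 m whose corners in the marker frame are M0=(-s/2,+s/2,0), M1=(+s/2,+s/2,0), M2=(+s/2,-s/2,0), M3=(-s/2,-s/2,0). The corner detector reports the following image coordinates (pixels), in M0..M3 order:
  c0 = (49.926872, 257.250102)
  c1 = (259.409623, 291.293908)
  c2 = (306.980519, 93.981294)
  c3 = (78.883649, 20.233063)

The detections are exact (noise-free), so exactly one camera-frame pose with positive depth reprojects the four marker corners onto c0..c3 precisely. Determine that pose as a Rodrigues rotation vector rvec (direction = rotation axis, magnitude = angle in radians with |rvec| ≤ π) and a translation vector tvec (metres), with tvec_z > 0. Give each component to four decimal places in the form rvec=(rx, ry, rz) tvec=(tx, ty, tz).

rvec=(0.2952, -0.3185, 0.2382) tvec=(-0.1815, -0.0765, 0.5310)

Intrinsics K: fx=458.6, fy=488.2, cx=338.0, cy=244.2
Marker side s = 0.242 m; corners in marker frame (Z=0):
  M0 = (-0.1210, +0.1210, 0)
  M1 = (+0.1210, +0.1210, 0)
  M2 = (+0.1210, -0.1210, 0)
  M3 = (-0.1210, -0.1210, 0)
Detected image corners:
  c0 = (49.926872, 257.250102) px
  c1 = (259.409623, 291.293908) px
  c2 = (306.980519, 93.981294) px
  c3 = (78.883649, 20.233063) px
Planar DLT: solve 8×8 A·h = b for H (H[2,2]=1):
  H  [+1013.24337 -80.52719 +181.20453]
  H  [+324.22544 +967.82653 +173.86849]
  H  [+0.64045 +0.46357 +1.00000]
B = K⁻¹H; ‖b₁‖=1.883323, ‖b₂‖=1.883323; λ = 2/(‖b₁‖+‖b₂‖) = 0.530976, sign → tz>0 ⇒ λ=+0.530976
r₁ = λ·B[:,0] = (+0.92252,+0.18253,+0.34006); r₂ = λ·B[:,1] = (-0.27465,+0.92951,+0.24614)
r₃ = r₁×r₂ = (-0.27116,-0.32047,+0.90762); SVD([r₁ r₂ r₃]) → R = UVᵀ:
  R  [+0.92252 -0.27465 -0.27116]
  R  [+0.18253 +0.92951 -0.32047]
  R  [+0.34006 +0.24614 +0.90762]
t = (-0.18154, -0.07649, +0.53098) m
tr R = 2.759641; θ = arccos((tr R − 1)/2) = 0.495312 rad = 28.379°
axis k = ((R−Rᵀ)₃₂, (R−Rᵀ)₁₃, (R−Rᵀ)₂₁) / (2 sinθ) = (+0.596051, -0.642981, +0.480934)
rvec = θ·k = (+0.295232, -0.318477, +0.238213)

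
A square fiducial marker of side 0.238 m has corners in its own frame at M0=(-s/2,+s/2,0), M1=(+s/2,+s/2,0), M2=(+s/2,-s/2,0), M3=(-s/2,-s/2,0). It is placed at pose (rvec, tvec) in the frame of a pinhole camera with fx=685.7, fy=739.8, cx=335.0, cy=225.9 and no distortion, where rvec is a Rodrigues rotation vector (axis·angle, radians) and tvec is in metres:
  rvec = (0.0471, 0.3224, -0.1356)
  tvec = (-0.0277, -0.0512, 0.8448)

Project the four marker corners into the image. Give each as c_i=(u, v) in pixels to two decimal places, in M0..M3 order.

Intrinsics K: fx=685.7, fy=739.8, cx=335.0, cy=225.9
Marker side s = 0.238 m; corners in marker frame (Z=0):
  M0 = (-0.1190, +0.1190, 0)
  M1 = (+0.1190, +0.1190, 0)
  M2 = (+0.1190, -0.1190, 0)
  M3 = (-0.1190, -0.1190, 0)
rvec = (0.0471, 0.3224, -0.1356), |rvec| = θ = 0.35291 rad = 20.220°
Rodrigues: sinθ=0.34563, 1−cosθ=0.06163; R = I + sinθ·[k]× + (1−cosθ)·[k]×²:
    [+0.93947 +0.14032 +0.31259]
    [-0.12529 +0.98980 -0.06776]
    [-0.31891 +0.02450 +0.94747]
t = (-0.0277, -0.0512, 0.8448) m
M0: Pc = R·M0+t = (-0.12280, +0.08150, +0.88567); u = 685.7·(-0.12280)/0.88567 + 335.0 = 239.9266, v = 739.8·(+0.08150)/0.88567 + 225.9 = 293.9739
M1: Pc = R·M1+t = (+0.10079, +0.05168, +0.80976); u = 685.7·(+0.10079)/0.80976 + 335.0 = 420.3516, v = 739.8·(+0.05168)/0.80976 + 225.9 = 273.1123
M2: Pc = R·M2+t = (+0.06740, -0.18390, +0.80393); u = 685.7·(+0.06740)/0.80393 + 335.0 = 392.4866, v = 739.8·(-0.18390)/0.80393 + 225.9 = 56.6745
M3: Pc = R·M3+t = (-0.15619, -0.15408, +0.87984); u = 685.7·(-0.15619)/0.87984 + 335.0 = 213.2699, v = 739.8·(-0.15408)/0.87984 + 225.9 = 96.3458

c0=(239.93, 293.97) c1=(420.35, 273.11) c2=(392.49, 56.67) c3=(213.27, 96.35)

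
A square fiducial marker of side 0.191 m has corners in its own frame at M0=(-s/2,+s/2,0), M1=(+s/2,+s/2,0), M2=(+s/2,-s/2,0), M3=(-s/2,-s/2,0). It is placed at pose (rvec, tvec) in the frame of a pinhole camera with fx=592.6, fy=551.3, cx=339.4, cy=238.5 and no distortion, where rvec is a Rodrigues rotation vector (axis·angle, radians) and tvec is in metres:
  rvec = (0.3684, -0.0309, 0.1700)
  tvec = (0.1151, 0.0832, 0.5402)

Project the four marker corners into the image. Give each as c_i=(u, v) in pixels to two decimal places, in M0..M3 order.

Intrinsics K: fx=592.6, fy=551.3, cx=339.4, cy=238.5
Marker side s = 0.191 m; corners in marker frame (Z=0):
  M0 = (-0.0955, +0.0955, 0)
  M1 = (+0.0955, +0.0955, 0)
  M2 = (+0.0955, -0.0955, 0)
  M3 = (-0.0955, -0.0955, 0)
rvec = (0.3684, -0.0309, 0.1700), |rvec| = θ = 0.40691 rad = 23.314°
Rodrigues: sinθ=0.39577, 1−cosθ=0.08165; R = I + sinθ·[k]× + (1−cosθ)·[k]×²:
    [+0.98528 -0.17096 +0.00083]
    [+0.15973 +0.91882 -0.36091]
    [+0.06094 +0.35573 +0.93260]
t = (0.1151, 0.0832, 0.5402) m
M0: Pc = R·M0+t = (+0.00468, +0.15569, +0.56835); u = 592.6·(+0.00468)/0.56835 + 339.4 = 344.2788, v = 551.3·(+0.15569)/0.56835 + 238.5 = 389.5215
M1: Pc = R·M1+t = (+0.19287, +0.18620, +0.57999); u = 592.6·(+0.19287)/0.57999 + 339.4 = 536.4599, v = 551.3·(+0.18620)/0.57999 + 238.5 = 415.4907
M2: Pc = R·M2+t = (+0.22552, +0.01071, +0.51205); u = 592.6·(+0.22552)/0.51205 + 339.4 = 600.3984, v = 551.3·(+0.01071)/0.51205 + 238.5 = 250.0280
M3: Pc = R·M3+t = (+0.03733, -0.01980, +0.50041); u = 592.6·(+0.03733)/0.50041 + 339.4 = 383.6107, v = 551.3·(-0.01980)/0.50041 + 238.5 = 216.6842

c0=(344.28, 389.52) c1=(536.46, 415.49) c2=(600.40, 250.03) c3=(383.61, 216.68)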